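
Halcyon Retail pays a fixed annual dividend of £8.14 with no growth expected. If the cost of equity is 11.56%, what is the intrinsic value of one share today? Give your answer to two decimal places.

£70.42

Zero-growth DDM (perpetuity): P₀ = D/r = 8.14 / 0.1156 = 70.4152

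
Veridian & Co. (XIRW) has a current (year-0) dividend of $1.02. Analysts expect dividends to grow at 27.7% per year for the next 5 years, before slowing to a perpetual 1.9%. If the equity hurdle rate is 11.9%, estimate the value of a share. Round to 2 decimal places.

Two-stage DDM. Project D₁…D_5 at 0.277, terminal growth 0.019, discount at r = 0.119.
D_1 = 1.3025
D_2 = 1.6633
D_3 = 2.1241
D_4 = 2.7125
D_5 = 3.4638
Terminal value at t=5: TV = D_6/(r−g) = 3.5296/(0.119−0.019) = 35.2963
P₀ = 1.3025/(1+0.119)^1 + 1.6633/(1+0.119)^2 + 2.1241/(1+0.119)^3 + 2.7125/(1+0.119)^4 + 3.4638/(1+0.119)^5 + 35.2963/(1+0.119)^5 = 27.8303

$27.83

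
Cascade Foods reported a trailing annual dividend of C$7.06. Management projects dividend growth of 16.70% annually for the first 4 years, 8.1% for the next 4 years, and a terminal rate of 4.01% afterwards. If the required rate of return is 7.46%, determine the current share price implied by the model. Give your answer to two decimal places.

Three-stage DDM. Project D₁…D_8; terminal Gordon value at t=8 with g = 0.0401; discount at r = 0.0746.
D_1 = 8.2390
D_2 = 9.6149
D_3 = 11.2206
D_4 = 13.0945
D_5 = 14.1551
D_6 = 15.3017
D_7 = 16.5411
D_8 = 17.8810
TV_8 = 18.5980/(0.0746−0.0401) = 539.0722
P₀ = Σ Dₜ/(1+r)ᵗ + TV_8/(1+r)^8 = 377.8830

C$377.88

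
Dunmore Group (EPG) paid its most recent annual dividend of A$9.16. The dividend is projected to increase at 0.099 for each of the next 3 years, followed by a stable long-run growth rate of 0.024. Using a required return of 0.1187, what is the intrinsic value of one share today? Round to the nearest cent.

Two-stage DDM. Project D₁…D_3 at 0.099, terminal growth 0.024, discount at r = 0.1187.
D_1 = 10.0668
D_2 = 11.0635
D_3 = 12.1587
Terminal value at t=3: TV = D_4/(r−g) = 12.4505/(0.1187−0.024) = 131.4736
P₀ = 10.0668/(1+0.1187)^1 + 11.0635/(1+0.1187)^2 + 12.1587/(1+0.1187)^3 + 131.4736/(1+0.1187)^3 = 120.4304

A$120.43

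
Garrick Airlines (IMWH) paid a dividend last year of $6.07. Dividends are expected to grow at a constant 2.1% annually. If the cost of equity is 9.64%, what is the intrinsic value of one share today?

$82.19

Gordon growth model: P₀ = D₁/(r − g). D₁ = 6.07 × (1 + 0.021) = 6.1975.
P₀ = 6.1975 / (0.0964 − 0.021) = 6.1975 / 0.0754 = 82.1946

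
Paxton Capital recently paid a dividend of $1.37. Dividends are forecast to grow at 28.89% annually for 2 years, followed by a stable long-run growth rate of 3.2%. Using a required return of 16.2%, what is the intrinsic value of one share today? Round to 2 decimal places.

Two-stage DDM. Project D₁…D_2 at 0.2889, terminal growth 0.032, discount at r = 0.162.
D_1 = 1.7658
D_2 = 2.2759
Terminal value at t=2: TV = D_3/(r−g) = 2.3488/(0.162−0.032) = 18.0674
P₀ = 1.7658/(1+0.162)^1 + 2.2759/(1+0.162)^2 + 18.0674/(1+0.162)^2 = 16.5860

$16.59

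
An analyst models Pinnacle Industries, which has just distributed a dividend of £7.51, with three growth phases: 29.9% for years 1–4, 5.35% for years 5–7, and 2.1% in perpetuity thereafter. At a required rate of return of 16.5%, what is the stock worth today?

Three-stage DDM. Project D₁…D_7; terminal Gordon value at t=7 with g = 0.021; discount at r = 0.165.
D_1 = 9.7555
D_2 = 12.6724
D_3 = 16.4614
D_4 = 21.3834
D_5 = 22.5274
D_6 = 23.7326
D_7 = 25.0023
TV_7 = 25.5274/(0.165−0.021) = 177.2733
P₀ = Σ Dₜ/(1+r)ᵗ + TV_7/(1+r)^7 = 129.1686

£129.17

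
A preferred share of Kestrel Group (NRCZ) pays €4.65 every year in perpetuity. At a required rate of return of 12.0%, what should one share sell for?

Zero-growth DDM (perpetuity): P₀ = D/r = 4.65 / 0.12 = 38.7500

€38.75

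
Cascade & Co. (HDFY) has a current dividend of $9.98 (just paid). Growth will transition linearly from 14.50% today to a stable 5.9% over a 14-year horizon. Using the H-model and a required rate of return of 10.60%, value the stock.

$352.70

H-model: P₀ = D₀[(1+g_L) + H(g_S−g_L)]/(r−g_L), with H = 14/2 = 7.
P₀ = 9.98 × [(1+0.059) + 7×(0.145−0.059)] / (0.106−0.059)
   = 9.98 × 1.6610 / 0.047 = 352.6974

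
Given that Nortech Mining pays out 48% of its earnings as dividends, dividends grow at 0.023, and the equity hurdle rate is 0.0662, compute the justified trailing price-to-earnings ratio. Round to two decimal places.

Justified trailing P/E = b(1+g)/(r−g) = 0.48×(1+0.023)/(0.0662−0.023) = 11.3667

11.37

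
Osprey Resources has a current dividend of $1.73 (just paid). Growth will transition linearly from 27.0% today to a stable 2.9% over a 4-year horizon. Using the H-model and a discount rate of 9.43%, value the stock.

$40.03

H-model: P₀ = D₀[(1+g_L) + H(g_S−g_L)]/(r−g_L), with H = 4/2 = 2.
P₀ = 1.73 × [(1+0.029) + 2×(0.27−0.029)] / (0.0943−0.029)
   = 1.73 × 1.5110 / 0.0653 = 40.0311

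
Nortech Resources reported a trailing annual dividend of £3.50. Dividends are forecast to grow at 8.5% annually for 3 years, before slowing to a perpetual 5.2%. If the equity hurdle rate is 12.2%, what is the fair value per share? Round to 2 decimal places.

Two-stage DDM. Project D₁…D_3 at 0.085, terminal growth 0.052, discount at r = 0.122.
D_1 = 3.7975
D_2 = 4.1203
D_3 = 4.4705
Terminal value at t=3: TV = D_4/(r−g) = 4.7030/(0.122−0.052) = 67.1854
P₀ = 3.7975/(1+0.122)^1 + 4.1203/(1+0.122)^2 + 4.4705/(1+0.122)^3 + 67.1854/(1+0.122)^3 = 57.3886

£57.39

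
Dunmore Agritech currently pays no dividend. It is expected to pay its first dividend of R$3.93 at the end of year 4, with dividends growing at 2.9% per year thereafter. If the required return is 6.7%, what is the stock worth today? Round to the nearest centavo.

R$85.14

Deferred-dividend DDM. At t=3 the remaining stream is a growing perpetuity with first payment D_4 = 3.93.
V_3 = D_4/(r−g) = 3.93/(0.067−0.029) = 103.4211
P₀ = V_3/(1+r)^3 = 103.4211/(1+0.067)^3 = 85.1365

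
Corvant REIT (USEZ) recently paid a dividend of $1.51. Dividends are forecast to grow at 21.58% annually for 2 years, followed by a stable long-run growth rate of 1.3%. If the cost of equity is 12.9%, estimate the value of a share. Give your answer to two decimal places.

Two-stage DDM. Project D₁…D_2 at 0.2158, terminal growth 0.013, discount at r = 0.129.
D_1 = 1.8359
D_2 = 2.2320
Terminal value at t=2: TV = D_3/(r−g) = 2.2611/(0.129−0.013) = 19.4918
P₀ = 1.8359/(1+0.129)^1 + 2.2320/(1+0.129)^2 + 19.4918/(1+0.129)^2 = 18.6692

$18.67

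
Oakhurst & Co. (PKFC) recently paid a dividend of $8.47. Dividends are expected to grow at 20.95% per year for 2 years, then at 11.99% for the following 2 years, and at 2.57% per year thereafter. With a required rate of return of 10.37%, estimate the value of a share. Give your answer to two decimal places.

$177.96

Three-stage DDM. Project D₁…D_4; terminal Gordon value at t=4 with g = 0.0257; discount at r = 0.1037.
D_1 = 10.2445
D_2 = 12.3907
D_3 = 13.8763
D_4 = 15.5401
TV_4 = 15.9395/(0.1037−0.0257) = 204.3522
P₀ = Σ Dₜ/(1+r)ᵗ + TV_4/(1+r)^4 = 177.9602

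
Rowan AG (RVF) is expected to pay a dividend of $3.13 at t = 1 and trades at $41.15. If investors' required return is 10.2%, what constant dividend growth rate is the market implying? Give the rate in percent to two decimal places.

From P₀ = D₁/(r − g), the implied growth is g = r − D₁/P₀.
g = 0.102 − 3.13/41.15 = 0.102 − 0.07606 = 0.02594

2.59%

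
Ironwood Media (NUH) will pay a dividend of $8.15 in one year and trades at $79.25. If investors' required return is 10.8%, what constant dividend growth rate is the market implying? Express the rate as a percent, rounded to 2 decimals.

From P₀ = D₁/(r − g), the implied growth is g = r − D₁/P₀.
g = 0.108 − 8.15/79.25 = 0.108 − 0.10284 = 0.00516

0.52%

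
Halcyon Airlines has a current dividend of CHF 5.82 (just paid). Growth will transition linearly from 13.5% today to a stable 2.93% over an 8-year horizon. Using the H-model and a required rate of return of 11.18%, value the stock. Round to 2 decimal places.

H-model: P₀ = D₀[(1+g_L) + H(g_S−g_L)]/(r−g_L), with H = 8/2 = 4.
P₀ = 5.82 × [(1+0.0293) + 4×(0.135−0.0293)] / (0.1118−0.0293)
   = 5.82 × 1.4521 / 0.0825 = 102.4391

CHF 102.44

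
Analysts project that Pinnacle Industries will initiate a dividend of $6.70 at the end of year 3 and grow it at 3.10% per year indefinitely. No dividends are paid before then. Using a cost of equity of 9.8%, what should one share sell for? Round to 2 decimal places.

Deferred-dividend DDM. At t=2 the remaining stream is a growing perpetuity with first payment D_3 = 6.70.
V_2 = D_3/(r−g) = 6.70/(0.098−0.031) = 100.0000
P₀ = V_2/(1+r)^2 = 100.0000/(1+0.098)^2 = 82.9460

$82.95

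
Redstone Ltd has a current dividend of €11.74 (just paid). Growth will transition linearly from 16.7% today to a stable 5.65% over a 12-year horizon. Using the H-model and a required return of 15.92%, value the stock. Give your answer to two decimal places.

H-model: P₀ = D₀[(1+g_L) + H(g_S−g_L)]/(r−g_L), with H = 12/2 = 6.
P₀ = 11.74 × [(1+0.0565) + 6×(0.167−0.0565)] / (0.1592−0.0565)
   = 11.74 × 1.7195 / 0.1027 = 196.5621

€196.56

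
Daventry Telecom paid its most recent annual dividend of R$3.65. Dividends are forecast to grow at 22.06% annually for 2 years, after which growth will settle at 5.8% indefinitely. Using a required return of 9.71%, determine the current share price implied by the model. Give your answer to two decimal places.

Two-stage DDM. Project D₁…D_2 at 0.2206, terminal growth 0.058, discount at r = 0.0971.
D_1 = 4.4552
D_2 = 5.4380
Terminal value at t=2: TV = D_3/(r−g) = 5.7534/(0.0971−0.058) = 147.1460
P₀ = 4.4552/(1+0.0971)^1 + 5.4380/(1+0.0971)^2 + 147.1460/(1+0.0971)^2 = 130.8309

R$130.83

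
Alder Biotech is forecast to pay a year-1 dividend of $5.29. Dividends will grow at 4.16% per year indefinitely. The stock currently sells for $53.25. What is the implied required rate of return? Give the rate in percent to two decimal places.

14.09%

Rearranging the constant-growth DDM: r = D₁/P₀ + g.
r = 5.2900 / 53.25 + 0.0416 = 0.09934 + 0.0416 = 0.14094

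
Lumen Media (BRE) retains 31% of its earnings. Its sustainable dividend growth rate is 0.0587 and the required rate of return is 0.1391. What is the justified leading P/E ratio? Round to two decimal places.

8.58

Payout ratio b = 1 − 0.31 = 0.69.
Justified leading P/E = b/(r−g) = 0.69/(0.1391−0.0587) = 8.5821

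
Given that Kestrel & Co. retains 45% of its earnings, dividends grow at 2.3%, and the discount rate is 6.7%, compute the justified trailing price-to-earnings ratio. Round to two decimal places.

12.79

Payout ratio b = 1 − 0.45 = 0.55.
Justified trailing P/E = b(1+g)/(r−g) = 0.55×(1+0.023)/(0.067−0.023) = 12.7875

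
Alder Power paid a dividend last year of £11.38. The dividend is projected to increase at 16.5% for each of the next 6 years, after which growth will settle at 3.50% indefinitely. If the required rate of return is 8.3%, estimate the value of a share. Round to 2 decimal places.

£469.05

Two-stage DDM. Project D₁…D_6 at 0.165, terminal growth 0.035, discount at r = 0.083.
D_1 = 13.2577
D_2 = 15.4452
D_3 = 17.9937
D_4 = 20.9626
D_5 = 24.4215
D_6 = 28.4510
Terminal value at t=6: TV = D_7/(r−g) = 29.4468/(0.083−0.035) = 613.4751
P₀ = 13.2577/(1+0.083)^1 + 15.4452/(1+0.083)^2 + 17.9937/(1+0.083)^3 + 20.9626/(1+0.083)^4 + 24.4215/(1+0.083)^5 + 28.4510/(1+0.083)^6 + 613.4751/(1+0.083)^6 = 469.0512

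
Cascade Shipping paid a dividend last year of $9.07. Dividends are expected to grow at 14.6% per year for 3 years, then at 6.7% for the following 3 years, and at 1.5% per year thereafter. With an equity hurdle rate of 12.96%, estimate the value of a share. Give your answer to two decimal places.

Three-stage DDM. Project D₁…D_6; terminal Gordon value at t=6 with g = 0.015; discount at r = 0.1296.
D_1 = 10.3942
D_2 = 11.9118
D_3 = 13.6509
D_4 = 14.5655
D_5 = 15.5414
D_6 = 16.5827
TV_6 = 16.8314/(0.1296−0.015) = 146.8709
P₀ = Σ Dₜ/(1+r)ᵗ + TV_6/(1+r)^6 = 124.0807

$124.08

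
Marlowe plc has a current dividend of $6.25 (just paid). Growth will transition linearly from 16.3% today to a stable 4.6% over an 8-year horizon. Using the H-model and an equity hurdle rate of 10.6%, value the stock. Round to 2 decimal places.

H-model: P₀ = D₀[(1+g_L) + H(g_S−g_L)]/(r−g_L), with H = 8/2 = 4.
P₀ = 6.25 × [(1+0.046) + 4×(0.163−0.046)] / (0.106−0.046)
   = 6.25 × 1.5140 / 0.06 = 157.7083

$157.71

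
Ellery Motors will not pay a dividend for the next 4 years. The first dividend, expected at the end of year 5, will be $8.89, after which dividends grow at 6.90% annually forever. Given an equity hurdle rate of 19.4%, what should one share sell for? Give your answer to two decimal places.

Deferred-dividend DDM. At t=4 the remaining stream is a growing perpetuity with first payment D_5 = 8.89.
V_4 = D_5/(r−g) = 8.89/(0.194−0.069) = 71.1200
P₀ = V_4/(1+r)^4 = 71.1200/(1+0.194)^4 = 34.9925

$34.99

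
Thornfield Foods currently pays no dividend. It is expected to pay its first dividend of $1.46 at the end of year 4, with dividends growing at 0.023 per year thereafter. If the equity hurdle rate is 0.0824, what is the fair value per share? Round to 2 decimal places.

$19.38

Deferred-dividend DDM. At t=3 the remaining stream is a growing perpetuity with first payment D_4 = 1.46.
V_3 = D_4/(r−g) = 1.46/(0.0824−0.023) = 24.5791
P₀ = V_3/(1+r)^3 = 24.5791/(1+0.0824)^3 = 19.3822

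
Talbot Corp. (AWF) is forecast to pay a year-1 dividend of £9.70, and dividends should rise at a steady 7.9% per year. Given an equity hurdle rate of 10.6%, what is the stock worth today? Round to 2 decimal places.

Gordon growth model: P₀ = D₁/(r − g), with D₁ = 9.70 given directly.
P₀ = 9.7000 / (0.106 − 0.079) = 9.7000 / 0.027 = 359.2593

£359.26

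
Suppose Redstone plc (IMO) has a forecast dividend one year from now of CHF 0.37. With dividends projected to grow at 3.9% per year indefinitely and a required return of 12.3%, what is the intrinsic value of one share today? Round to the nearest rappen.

CHF 4.40

Gordon growth model: P₀ = D₁/(r − g), with D₁ = 0.37 given directly.
P₀ = 0.3700 / (0.123 − 0.039) = 0.3700 / 0.084 = 4.4048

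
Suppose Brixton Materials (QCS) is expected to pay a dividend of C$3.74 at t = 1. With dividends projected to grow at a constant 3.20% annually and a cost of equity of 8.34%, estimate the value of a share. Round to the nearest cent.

Gordon growth model: P₀ = D₁/(r − g), with D₁ = 3.74 given directly.
P₀ = 3.7400 / (0.0834 − 0.032) = 3.7400 / 0.0514 = 72.7626

C$72.76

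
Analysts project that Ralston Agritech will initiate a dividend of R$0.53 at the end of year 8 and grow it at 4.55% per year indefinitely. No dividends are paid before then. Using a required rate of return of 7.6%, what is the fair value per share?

R$10.41

Deferred-dividend DDM. At t=7 the remaining stream is a growing perpetuity with first payment D_8 = 0.53.
V_7 = D_8/(r−g) = 0.53/(0.076−0.0455) = 17.3770
P₀ = V_7/(1+r)^7 = 17.3770/(1+0.076)^7 = 10.4062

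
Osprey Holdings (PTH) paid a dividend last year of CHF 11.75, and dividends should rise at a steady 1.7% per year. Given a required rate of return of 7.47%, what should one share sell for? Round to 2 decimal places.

CHF 207.10

Gordon growth model: P₀ = D₁/(r − g). D₁ = 11.75 × (1 + 0.017) = 11.9497.
P₀ = 11.9497 / (0.0747 − 0.017) = 11.9497 / 0.0577 = 207.1014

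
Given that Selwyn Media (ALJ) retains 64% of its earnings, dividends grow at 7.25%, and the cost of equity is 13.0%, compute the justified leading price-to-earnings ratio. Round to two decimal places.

Payout ratio b = 1 − 0.64 = 0.36.
Justified leading P/E = b/(r−g) = 0.36/(0.13−0.0725) = 6.2609

6.26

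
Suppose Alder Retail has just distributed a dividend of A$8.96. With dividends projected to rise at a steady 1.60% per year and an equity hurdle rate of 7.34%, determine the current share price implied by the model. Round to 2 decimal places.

Gordon growth model: P₀ = D₁/(r − g). D₁ = 8.96 × (1 + 0.016) = 9.1034.
P₀ = 9.1034 / (0.0734 − 0.016) = 9.1034 / 0.0574 = 158.5951

A$158.60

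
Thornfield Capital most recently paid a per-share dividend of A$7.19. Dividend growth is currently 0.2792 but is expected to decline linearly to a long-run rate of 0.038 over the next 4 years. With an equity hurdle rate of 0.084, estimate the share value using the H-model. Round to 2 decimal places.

H-model: P₀ = D₀[(1+g_L) + H(g_S−g_L)]/(r−g_L), with H = 4/2 = 2.
P₀ = 7.19 × [(1+0.038) + 2×(0.2792−0.038)] / (0.084−0.038)
   = 7.19 × 1.5204 / 0.046 = 237.6451

A$237.65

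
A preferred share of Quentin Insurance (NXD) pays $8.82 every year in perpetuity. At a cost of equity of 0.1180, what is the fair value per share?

Zero-growth DDM (perpetuity): P₀ = D/r = 8.82 / 0.118 = 74.7458

$74.75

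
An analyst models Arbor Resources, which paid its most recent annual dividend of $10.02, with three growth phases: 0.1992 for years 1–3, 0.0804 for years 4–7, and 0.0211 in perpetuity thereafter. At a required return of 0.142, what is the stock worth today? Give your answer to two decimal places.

Three-stage DDM. Project D₁…D_7; terminal Gordon value at t=7 with g = 0.0211; discount at r = 0.142.
D_1 = 12.0160
D_2 = 14.4096
D_3 = 17.2800
D_4 = 18.6693
D_5 = 20.1703
D_6 = 21.7920
D_7 = 23.5440
TV_7 = 24.0408/(0.142−0.0211) = 198.8487
P₀ = Σ Dₜ/(1+r)ᵗ + TV_7/(1+r)^7 = 152.1508

$152.15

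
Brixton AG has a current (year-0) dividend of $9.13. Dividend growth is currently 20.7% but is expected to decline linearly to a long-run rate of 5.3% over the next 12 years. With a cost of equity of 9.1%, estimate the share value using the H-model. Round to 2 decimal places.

$475.00

H-model: P₀ = D₀[(1+g_L) + H(g_S−g_L)]/(r−g_L), with H = 12/2 = 6.
P₀ = 9.13 × [(1+0.053) + 6×(0.207−0.053)] / (0.091−0.053)
   = 9.13 × 1.9770 / 0.038 = 475.0003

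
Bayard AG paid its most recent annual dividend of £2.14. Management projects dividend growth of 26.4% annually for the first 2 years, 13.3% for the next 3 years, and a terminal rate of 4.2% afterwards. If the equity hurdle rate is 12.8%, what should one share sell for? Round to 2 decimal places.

Three-stage DDM. Project D₁…D_5; terminal Gordon value at t=5 with g = 0.042; discount at r = 0.128.
D_1 = 2.7050
D_2 = 3.4191
D_3 = 3.8738
D_4 = 4.3890
D_5 = 4.9728
TV_5 = 5.1816/(0.128−0.042) = 60.2514
P₀ = Σ Dₜ/(1+r)ᵗ + TV_5/(1+r)^5 = 46.2112

£46.21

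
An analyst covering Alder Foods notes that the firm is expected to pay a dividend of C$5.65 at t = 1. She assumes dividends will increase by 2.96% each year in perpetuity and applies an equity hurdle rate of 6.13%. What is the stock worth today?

Gordon growth model: P₀ = D₁/(r − g), with D₁ = 5.65 given directly.
P₀ = 5.6500 / (0.0613 − 0.0296) = 5.6500 / 0.0317 = 178.2334

C$178.23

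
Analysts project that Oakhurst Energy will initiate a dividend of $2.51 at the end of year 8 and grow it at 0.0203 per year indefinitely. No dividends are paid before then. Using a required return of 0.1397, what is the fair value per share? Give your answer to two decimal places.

$8.42

Deferred-dividend DDM. At t=7 the remaining stream is a growing perpetuity with first payment D_8 = 2.51.
V_7 = D_8/(r−g) = 2.51/(0.1397−0.0203) = 21.0218
P₀ = V_7/(1+r)^7 = 21.0218/(1+0.1397)^7 = 8.4166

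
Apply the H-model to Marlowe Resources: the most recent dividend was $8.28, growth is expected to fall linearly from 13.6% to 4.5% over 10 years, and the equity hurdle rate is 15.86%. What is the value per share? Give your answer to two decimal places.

H-model: P₀ = D₀[(1+g_L) + H(g_S−g_L)]/(r−g_L), with H = 10/2 = 5.
P₀ = 8.28 × [(1+0.045) + 5×(0.136−0.045)] / (0.1586−0.045)
   = 8.28 × 1.5000 / 0.1136 = 109.3310

$109.33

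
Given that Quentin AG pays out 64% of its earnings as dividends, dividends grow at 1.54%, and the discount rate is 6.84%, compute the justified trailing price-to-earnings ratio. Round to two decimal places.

12.26

Justified trailing P/E = b(1+g)/(r−g) = 0.64×(1+0.0154)/(0.0684−0.0154) = 12.2614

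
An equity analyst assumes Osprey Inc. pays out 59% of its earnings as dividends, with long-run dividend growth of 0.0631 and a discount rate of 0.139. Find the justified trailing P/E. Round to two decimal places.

8.26

Justified trailing P/E = b(1+g)/(r−g) = 0.59×(1+0.0631)/(0.139−0.0631) = 8.2639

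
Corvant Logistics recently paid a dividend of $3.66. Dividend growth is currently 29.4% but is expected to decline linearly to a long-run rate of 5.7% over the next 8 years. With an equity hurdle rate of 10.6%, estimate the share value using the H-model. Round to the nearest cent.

$149.76

H-model: P₀ = D₀[(1+g_L) + H(g_S−g_L)]/(r−g_L), with H = 8/2 = 4.
P₀ = 3.66 × [(1+0.057) + 4×(0.294−0.057)] / (0.106−0.057)
   = 3.66 × 2.0050 / 0.049 = 149.7612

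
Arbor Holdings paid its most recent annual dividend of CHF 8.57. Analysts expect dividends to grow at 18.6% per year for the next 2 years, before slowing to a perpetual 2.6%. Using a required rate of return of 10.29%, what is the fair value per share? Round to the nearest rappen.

CHF 151.35

Two-stage DDM. Project D₁…D_2 at 0.186, terminal growth 0.026, discount at r = 0.1029.
D_1 = 10.1640
D_2 = 12.0545
Terminal value at t=2: TV = D_3/(r−g) = 12.3679/(0.1029−0.026) = 160.8315
P₀ = 10.1640/(1+0.1029)^1 + 12.0545/(1+0.1029)^2 + 160.8315/(1+0.1029)^2 = 151.3464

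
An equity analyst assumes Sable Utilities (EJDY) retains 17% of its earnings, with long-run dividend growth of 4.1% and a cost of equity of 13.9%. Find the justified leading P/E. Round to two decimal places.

8.47

Payout ratio b = 1 − 0.17 = 0.83.
Justified leading P/E = b/(r−g) = 0.83/(0.139−0.041) = 8.4694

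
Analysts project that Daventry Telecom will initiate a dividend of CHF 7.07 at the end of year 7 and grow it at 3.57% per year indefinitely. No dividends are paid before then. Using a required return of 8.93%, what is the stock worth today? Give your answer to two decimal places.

CHF 78.95

Deferred-dividend DDM. At t=6 the remaining stream is a growing perpetuity with first payment D_7 = 7.07.
V_6 = D_7/(r−g) = 7.07/(0.0893−0.0357) = 131.9030
P₀ = V_6/(1+r)^6 = 131.9030/(1+0.0893)^6 = 78.9532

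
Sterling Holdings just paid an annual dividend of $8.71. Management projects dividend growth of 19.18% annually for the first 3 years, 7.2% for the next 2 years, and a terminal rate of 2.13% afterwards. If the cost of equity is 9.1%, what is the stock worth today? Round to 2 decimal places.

Three-stage DDM. Project D₁…D_5; terminal Gordon value at t=5 with g = 0.0213; discount at r = 0.091.
D_1 = 10.3806
D_2 = 12.3716
D_3 = 14.7444
D_4 = 15.8060
D_5 = 16.9441
TV_5 = 17.3050/(0.091−0.0213) = 248.2781
P₀ = Σ Dₜ/(1+r)ᵗ + TV_5/(1+r)^5 = 214.0068

$214.01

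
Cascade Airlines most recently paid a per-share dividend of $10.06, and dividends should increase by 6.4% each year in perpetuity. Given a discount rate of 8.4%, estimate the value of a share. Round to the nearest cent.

$535.19

Gordon growth model: P₀ = D₁/(r − g). D₁ = 10.06 × (1 + 0.064) = 10.7038.
P₀ = 10.7038 / (0.084 − 0.064) = 10.7038 / 0.02 = 535.1920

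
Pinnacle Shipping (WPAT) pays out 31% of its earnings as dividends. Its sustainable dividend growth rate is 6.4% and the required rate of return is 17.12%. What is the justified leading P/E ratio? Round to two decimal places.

Justified leading P/E = b/(r−g) = 0.31/(0.1712−0.064) = 2.8918

2.89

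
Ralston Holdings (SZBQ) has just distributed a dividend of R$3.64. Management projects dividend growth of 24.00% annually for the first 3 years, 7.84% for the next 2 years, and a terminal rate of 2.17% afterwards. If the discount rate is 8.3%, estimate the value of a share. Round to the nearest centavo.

Three-stage DDM. Project D₁…D_5; terminal Gordon value at t=5 with g = 0.0217; discount at r = 0.083.
D_1 = 4.5136
D_2 = 5.5969
D_3 = 6.9401
D_4 = 7.4842
D_5 = 8.0710
TV_5 = 8.2461/(0.083−0.0217) = 134.5207
P₀ = Σ Dₜ/(1+r)ᵗ + TV_5/(1+r)^5 = 115.5524

R$115.55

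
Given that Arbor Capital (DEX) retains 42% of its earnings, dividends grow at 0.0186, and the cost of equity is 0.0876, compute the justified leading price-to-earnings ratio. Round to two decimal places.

8.41

Payout ratio b = 1 − 0.42 = 0.58.
Justified leading P/E = b/(r−g) = 0.58/(0.0876−0.0186) = 8.4058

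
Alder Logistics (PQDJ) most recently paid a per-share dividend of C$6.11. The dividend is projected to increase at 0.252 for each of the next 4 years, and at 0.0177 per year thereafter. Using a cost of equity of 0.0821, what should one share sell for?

C$208.69

Two-stage DDM. Project D₁…D_4 at 0.252, terminal growth 0.0177, discount at r = 0.0821.
D_1 = 7.6497
D_2 = 9.5774
D_3 = 11.9910
D_4 = 15.0127
Terminal value at t=4: TV = D_5/(r−g) = 15.2784/(0.0821−0.0177) = 237.2425
P₀ = 7.6497/(1+0.0821)^1 + 9.5774/(1+0.0821)^2 + 11.9910/(1+0.0821)^3 + 15.0127/(1+0.0821)^4 + 237.2425/(1+0.0821)^4 = 208.6921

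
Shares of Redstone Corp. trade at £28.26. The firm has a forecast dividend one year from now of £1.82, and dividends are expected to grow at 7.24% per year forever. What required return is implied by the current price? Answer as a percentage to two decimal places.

13.68%

Rearranging the constant-growth DDM: r = D₁/P₀ + g.
r = 1.8200 / 28.26 + 0.0724 = 0.06440 + 0.0724 = 0.13680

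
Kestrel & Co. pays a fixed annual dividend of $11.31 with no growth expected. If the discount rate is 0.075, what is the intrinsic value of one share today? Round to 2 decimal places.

Zero-growth DDM (perpetuity): P₀ = D/r = 11.31 / 0.075 = 150.8000

$150.80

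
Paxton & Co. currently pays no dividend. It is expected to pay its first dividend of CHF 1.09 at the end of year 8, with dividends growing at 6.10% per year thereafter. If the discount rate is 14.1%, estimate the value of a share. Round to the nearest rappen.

Deferred-dividend DDM. At t=7 the remaining stream is a growing perpetuity with first payment D_8 = 1.09.
V_7 = D_8/(r−g) = 1.09/(0.141−0.061) = 13.6250
P₀ = V_7/(1+r)^7 = 13.6250/(1+0.141)^7 = 5.4117

CHF 5.41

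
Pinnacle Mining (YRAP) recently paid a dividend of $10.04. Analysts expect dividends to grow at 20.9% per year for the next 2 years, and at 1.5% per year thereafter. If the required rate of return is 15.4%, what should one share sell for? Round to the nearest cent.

$102.01

Two-stage DDM. Project D₁…D_2 at 0.209, terminal growth 0.015, discount at r = 0.154.
D_1 = 12.1384
D_2 = 14.6753
Terminal value at t=2: TV = D_3/(r−g) = 14.8954/(0.154−0.015) = 107.1612
P₀ = 12.1384/(1+0.154)^1 + 14.6753/(1+0.154)^2 + 107.1612/(1+0.154)^2 = 102.0068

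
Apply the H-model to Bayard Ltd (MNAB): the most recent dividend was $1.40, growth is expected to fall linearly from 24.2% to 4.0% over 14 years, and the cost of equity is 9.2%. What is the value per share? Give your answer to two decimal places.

$66.07

H-model: P₀ = D₀[(1+g_L) + H(g_S−g_L)]/(r−g_L), with H = 14/2 = 7.
P₀ = 1.40 × [(1+0.04) + 7×(0.242−0.04)] / (0.092−0.04)
   = 1.40 × 2.4540 / 0.052 = 66.0692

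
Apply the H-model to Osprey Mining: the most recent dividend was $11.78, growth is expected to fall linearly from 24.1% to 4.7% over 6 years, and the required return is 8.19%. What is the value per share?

H-model: P₀ = D₀[(1+g_L) + H(g_S−g_L)]/(r−g_L), with H = 6/2 = 3.
P₀ = 11.78 × [(1+0.047) + 3×(0.241−0.047)] / (0.0819−0.047)
   = 11.78 × 1.6290 / 0.0349 = 549.8458

$549.85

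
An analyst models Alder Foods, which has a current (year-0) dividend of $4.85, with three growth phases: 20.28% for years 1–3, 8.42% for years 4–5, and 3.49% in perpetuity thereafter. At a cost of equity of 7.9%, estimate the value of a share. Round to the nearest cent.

Three-stage DDM. Project D₁…D_5; terminal Gordon value at t=5 with g = 0.0349; discount at r = 0.079.
D_1 = 5.8336
D_2 = 7.0166
D_3 = 8.4396
D_4 = 9.1502
D_5 = 9.9207
TV_5 = 10.2669/(0.079−0.0349) = 232.8094
P₀ = Σ Dₜ/(1+r)ᵗ + TV_5/(1+r)^5 = 190.8671

$190.87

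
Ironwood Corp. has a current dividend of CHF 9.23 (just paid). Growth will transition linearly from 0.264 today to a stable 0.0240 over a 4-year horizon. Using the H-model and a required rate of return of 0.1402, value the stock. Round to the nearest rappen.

CHF 119.47

H-model: P₀ = D₀[(1+g_L) + H(g_S−g_L)]/(r−g_L), with H = 4/2 = 2.
P₀ = 9.23 × [(1+0.024) + 2×(0.264−0.024)] / (0.1402−0.024)
   = 9.23 × 1.5040 / 0.1162 = 119.4657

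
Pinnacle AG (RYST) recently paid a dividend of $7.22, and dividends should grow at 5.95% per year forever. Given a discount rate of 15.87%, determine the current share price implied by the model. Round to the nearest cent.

Gordon growth model: P₀ = D₁/(r − g). D₁ = 7.22 × (1 + 0.0595) = 7.6496.
P₀ = 7.6496 / (0.1587 − 0.0595) = 7.6496 / 0.0992 = 77.1128

$77.11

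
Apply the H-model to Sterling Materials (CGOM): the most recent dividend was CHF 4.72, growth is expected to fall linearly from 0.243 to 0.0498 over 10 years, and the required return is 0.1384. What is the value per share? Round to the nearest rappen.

H-model: P₀ = D₀[(1+g_L) + H(g_S−g_L)]/(r−g_L), with H = 10/2 = 5.
P₀ = 4.72 × [(1+0.0498) + 5×(0.243−0.0498)] / (0.1384−0.0498)
   = 4.72 × 2.0158 / 0.0886 = 107.3880

CHF 107.39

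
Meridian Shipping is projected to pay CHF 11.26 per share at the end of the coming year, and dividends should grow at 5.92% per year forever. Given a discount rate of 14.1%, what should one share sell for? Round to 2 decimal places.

CHF 137.65

Gordon growth model: P₀ = D₁/(r − g), with D₁ = 11.26 given directly.
P₀ = 11.2600 / (0.141 − 0.0592) = 11.2600 / 0.0818 = 137.6528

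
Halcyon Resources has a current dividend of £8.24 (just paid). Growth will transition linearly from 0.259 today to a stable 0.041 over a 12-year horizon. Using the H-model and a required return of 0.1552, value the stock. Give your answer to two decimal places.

H-model: P₀ = D₀[(1+g_L) + H(g_S−g_L)]/(r−g_L), with H = 12/2 = 6.
P₀ = 8.24 × [(1+0.041) + 6×(0.259−0.041)] / (0.1552−0.041)
   = 8.24 × 2.3490 / 0.1142 = 169.4900

£169.49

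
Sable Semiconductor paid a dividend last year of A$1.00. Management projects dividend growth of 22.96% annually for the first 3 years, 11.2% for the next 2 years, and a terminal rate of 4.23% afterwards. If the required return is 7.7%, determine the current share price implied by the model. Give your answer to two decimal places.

Three-stage DDM. Project D₁…D_5; terminal Gordon value at t=5 with g = 0.0423; discount at r = 0.077.
D_1 = 1.2296
D_2 = 1.5119
D_3 = 1.8591
D_4 = 2.0673
D_5 = 2.2988
TV_5 = 2.3960/(0.077−0.0423) = 69.0501
P₀ = Σ Dₜ/(1+r)ᵗ + TV_5/(1+r)^5 = 54.7087

A$54.71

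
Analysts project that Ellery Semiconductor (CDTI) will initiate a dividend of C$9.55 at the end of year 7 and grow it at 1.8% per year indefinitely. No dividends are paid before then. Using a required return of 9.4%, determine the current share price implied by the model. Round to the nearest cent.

C$73.30

Deferred-dividend DDM. At t=6 the remaining stream is a growing perpetuity with first payment D_7 = 9.55.
V_6 = D_7/(r−g) = 9.55/(0.094−0.018) = 125.6579
P₀ = V_6/(1+r)^6 = 125.6579/(1+0.094)^6 = 73.2969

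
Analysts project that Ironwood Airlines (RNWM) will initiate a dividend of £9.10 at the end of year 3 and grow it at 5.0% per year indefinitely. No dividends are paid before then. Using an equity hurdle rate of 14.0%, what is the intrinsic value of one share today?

Deferred-dividend DDM. At t=2 the remaining stream is a growing perpetuity with first payment D_3 = 9.10.
V_2 = D_3/(r−g) = 9.10/(0.14−0.05) = 101.1111
P₀ = V_2/(1+r)^2 = 101.1111/(1+0.14)^2 = 77.8017

£77.80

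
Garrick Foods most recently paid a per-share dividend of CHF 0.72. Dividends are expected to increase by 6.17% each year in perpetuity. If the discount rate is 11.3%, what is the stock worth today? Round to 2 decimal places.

Gordon growth model: P₀ = D₁/(r − g). D₁ = 0.72 × (1 + 0.0617) = 0.7644.
P₀ = 0.7644 / (0.113 − 0.0617) = 0.7644 / 0.0513 = 14.9011

CHF 14.90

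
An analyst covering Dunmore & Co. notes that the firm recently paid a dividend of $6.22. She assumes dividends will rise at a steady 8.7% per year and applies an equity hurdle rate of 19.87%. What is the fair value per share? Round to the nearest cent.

Gordon growth model: P₀ = D₁/(r − g). D₁ = 6.22 × (1 + 0.087) = 6.7611.
P₀ = 6.7611 / (0.1987 − 0.087) = 6.7611 / 0.1117 = 60.5295

$60.53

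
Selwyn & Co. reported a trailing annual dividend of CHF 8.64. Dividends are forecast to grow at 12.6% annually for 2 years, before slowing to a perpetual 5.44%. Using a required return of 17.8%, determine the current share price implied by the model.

Two-stage DDM. Project D₁…D_2 at 0.126, terminal growth 0.0544, discount at r = 0.178.
D_1 = 9.7286
D_2 = 10.9544
Terminal value at t=2: TV = D_3/(r−g) = 11.5504/(0.178−0.0544) = 93.4496
P₀ = 9.7286/(1+0.178)^1 + 10.9544/(1+0.178)^2 + 93.4496/(1+0.178)^2 = 83.4948

CHF 83.49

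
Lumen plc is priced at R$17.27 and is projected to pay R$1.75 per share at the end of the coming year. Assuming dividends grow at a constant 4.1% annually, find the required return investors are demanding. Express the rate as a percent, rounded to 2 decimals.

14.23%

Rearranging the constant-growth DDM: r = D₁/P₀ + g.
r = 1.7500 / 17.27 + 0.041 = 0.10133 + 0.041 = 0.14233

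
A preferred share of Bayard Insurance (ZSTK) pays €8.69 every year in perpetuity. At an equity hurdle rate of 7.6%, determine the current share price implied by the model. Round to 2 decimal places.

Zero-growth DDM (perpetuity): P₀ = D/r = 8.69 / 0.076 = 114.3421

€114.34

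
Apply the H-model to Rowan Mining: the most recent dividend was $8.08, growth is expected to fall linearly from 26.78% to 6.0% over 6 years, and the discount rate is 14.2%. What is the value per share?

$165.88

H-model: P₀ = D₀[(1+g_L) + H(g_S−g_L)]/(r−g_L), with H = 6/2 = 3.
P₀ = 8.08 × [(1+0.06) + 3×(0.2678−0.06)] / (0.142−0.06)
   = 8.08 × 1.6834 / 0.082 = 165.8765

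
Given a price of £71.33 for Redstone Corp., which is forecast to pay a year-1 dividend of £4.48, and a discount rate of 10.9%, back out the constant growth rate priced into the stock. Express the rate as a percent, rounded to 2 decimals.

From P₀ = D₁/(r − g), the implied growth is g = r − D₁/P₀.
g = 0.109 − 4.48/71.33 = 0.109 − 0.06281 = 0.04619

4.62%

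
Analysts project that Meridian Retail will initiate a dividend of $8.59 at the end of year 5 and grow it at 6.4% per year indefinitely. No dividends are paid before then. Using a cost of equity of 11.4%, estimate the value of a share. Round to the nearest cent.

Deferred-dividend DDM. At t=4 the remaining stream is a growing perpetuity with first payment D_5 = 8.59.
V_4 = D_5/(r−g) = 8.59/(0.114−0.064) = 171.8000
P₀ = V_4/(1+r)^4 = 171.8000/(1+0.114)^4 = 111.5533

$111.55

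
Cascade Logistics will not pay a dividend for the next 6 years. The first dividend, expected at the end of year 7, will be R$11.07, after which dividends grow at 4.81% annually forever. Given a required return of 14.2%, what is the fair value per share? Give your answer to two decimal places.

R$53.15

Deferred-dividend DDM. At t=6 the remaining stream is a growing perpetuity with first payment D_7 = 11.07.
V_6 = D_7/(r−g) = 11.07/(0.142−0.0481) = 117.8914
P₀ = V_6/(1+r)^6 = 117.8914/(1+0.142)^6 = 53.1478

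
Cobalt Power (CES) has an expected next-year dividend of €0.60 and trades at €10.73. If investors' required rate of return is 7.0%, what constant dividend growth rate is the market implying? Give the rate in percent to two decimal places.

From P₀ = D₁/(r − g), the implied growth is g = r − D₁/P₀.
g = 0.07 − 0.60/10.73 = 0.07 − 0.05592 = 0.01408

1.41%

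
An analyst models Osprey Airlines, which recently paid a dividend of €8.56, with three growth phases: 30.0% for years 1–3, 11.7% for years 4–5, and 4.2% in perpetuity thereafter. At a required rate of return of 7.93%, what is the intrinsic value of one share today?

Three-stage DDM. Project D₁…D_5; terminal Gordon value at t=5 with g = 0.042; discount at r = 0.0793.
D_1 = 11.1280
D_2 = 14.4664
D_3 = 18.8063
D_4 = 21.0067
D_5 = 23.4644
TV_5 = 24.4499/(0.0793−0.042) = 655.4945
P₀ = Σ Dₜ/(1+r)ᵗ + TV_5/(1+r)^5 = 516.7563

€516.76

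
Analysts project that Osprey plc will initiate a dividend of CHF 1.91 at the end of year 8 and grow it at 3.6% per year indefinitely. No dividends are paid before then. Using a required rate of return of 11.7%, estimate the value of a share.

CHF 10.87

Deferred-dividend DDM. At t=7 the remaining stream is a growing perpetuity with first payment D_8 = 1.91.
V_7 = D_8/(r−g) = 1.91/(0.117−0.036) = 23.5802
P₀ = V_7/(1+r)^7 = 23.5802/(1+0.117)^7 = 10.8687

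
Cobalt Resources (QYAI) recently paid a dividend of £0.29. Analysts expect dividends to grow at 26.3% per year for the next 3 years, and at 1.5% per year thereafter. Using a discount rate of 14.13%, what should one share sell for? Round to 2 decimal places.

£4.23

Two-stage DDM. Project D₁…D_3 at 0.263, terminal growth 0.015, discount at r = 0.1413.
D_1 = 0.3663
D_2 = 0.4626
D_3 = 0.5843
Terminal value at t=3: TV = D_4/(r−g) = 0.5930/(0.1413−0.015) = 4.6954
P₀ = 0.3663/(1+0.1413)^1 + 0.4626/(1+0.1413)^2 + 0.5843/(1+0.1413)^3 + 4.6954/(1+0.1413)^3 = 4.2275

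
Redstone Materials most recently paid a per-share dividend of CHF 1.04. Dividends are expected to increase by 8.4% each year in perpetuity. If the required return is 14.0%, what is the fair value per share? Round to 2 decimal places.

Gordon growth model: P₀ = D₁/(r − g). D₁ = 1.04 × (1 + 0.084) = 1.1274.
P₀ = 1.1274 / (0.14 − 0.084) = 1.1274 / 0.056 = 20.1314

CHF 20.13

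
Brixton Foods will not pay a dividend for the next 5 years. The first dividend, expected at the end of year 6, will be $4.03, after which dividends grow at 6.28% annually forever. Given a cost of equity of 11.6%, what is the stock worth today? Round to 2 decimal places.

$43.76

Deferred-dividend DDM. At t=5 the remaining stream is a growing perpetuity with first payment D_6 = 4.03.
V_5 = D_6/(r−g) = 4.03/(0.116−0.0628) = 75.7519
P₀ = V_5/(1+r)^5 = 75.7519/(1+0.116)^5 = 43.7595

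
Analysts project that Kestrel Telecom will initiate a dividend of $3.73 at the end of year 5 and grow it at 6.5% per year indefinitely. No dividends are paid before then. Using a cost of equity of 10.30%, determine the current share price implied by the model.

$66.32

Deferred-dividend DDM. At t=4 the remaining stream is a growing perpetuity with first payment D_5 = 3.73.
V_4 = D_5/(r−g) = 3.73/(0.103−0.065) = 98.1579
P₀ = V_4/(1+r)^4 = 98.1579/(1+0.103)^4 = 66.3167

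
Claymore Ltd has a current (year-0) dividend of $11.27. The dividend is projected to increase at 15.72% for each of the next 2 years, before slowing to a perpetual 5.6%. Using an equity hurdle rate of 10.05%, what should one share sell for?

$320.02

Two-stage DDM. Project D₁…D_2 at 0.1572, terminal growth 0.056, discount at r = 0.1005.
D_1 = 13.0416
D_2 = 15.0918
Terminal value at t=2: TV = D_3/(r−g) = 15.9369/(0.1005−0.056) = 358.1333
P₀ = 13.0416/(1+0.1005)^1 + 15.0918/(1+0.1005)^2 + 358.1333/(1+0.1005)^2 = 320.0209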